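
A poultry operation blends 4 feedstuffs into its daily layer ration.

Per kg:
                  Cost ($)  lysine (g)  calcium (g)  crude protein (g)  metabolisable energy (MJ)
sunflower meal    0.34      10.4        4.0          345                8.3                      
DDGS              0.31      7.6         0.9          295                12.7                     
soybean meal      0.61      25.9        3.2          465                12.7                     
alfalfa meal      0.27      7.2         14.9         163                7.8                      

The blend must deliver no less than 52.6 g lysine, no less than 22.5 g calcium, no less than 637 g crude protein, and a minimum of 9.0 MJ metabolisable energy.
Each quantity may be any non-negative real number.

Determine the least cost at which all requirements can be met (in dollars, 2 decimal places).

$1.35

Treat it as an LP. Let x1 = kg of sunflower meal, x2 = kg of DDGS, x3 = kg of soybean meal, x4 = kg of alfalfa meal.
Minimise 0.34x1 + 0.31x2 + 0.61x3 + 0.27x4 s.t.:
  10.4x1 + 7.6x2 + 25.9x3 + 7.2x4 ≥ 52.6   (lysine)
  4x1 + 0.9x2 + 3.2x3 + 14.9x4 ≥ 22.5   (calcium)
  345x1 + 295x2 + 465x3 + 163x4 ≥ 637   (crude protein)
  8.3x1 + 12.7x2 + 12.7x3 + 7.8x4 ≥ 9   (metabolisable energy)
  x1, x2, x3, x4 ≥ 0.
At the optimum only soybean meal, alfalfa meal are positive (sunflower meal, DDGS = 0). Binding constraints: lysine and calcium.
Solving gives x3 = 1.713, x4 = 1.142.
Total cost: 0.61·1.713 + 0.27·1.142 = 1.3533.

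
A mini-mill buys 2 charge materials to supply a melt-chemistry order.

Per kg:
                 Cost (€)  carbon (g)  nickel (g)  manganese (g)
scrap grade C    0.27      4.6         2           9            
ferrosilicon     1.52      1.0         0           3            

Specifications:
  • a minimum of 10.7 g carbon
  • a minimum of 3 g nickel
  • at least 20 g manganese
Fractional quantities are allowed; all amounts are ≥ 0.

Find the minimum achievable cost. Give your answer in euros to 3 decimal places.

Let x1 = kg of scrap grade C, x2 = kg of ferrosilicon.
Minimize 0.27x1 + 1.52x2 with:
  4.6x1 + 1x2 ≥ 10.7   (carbon)
  2x1 ≥ 3   (nickel)
  9x1 + 3x2 ≥ 20   (manganese)
  x1, x2 ≥ 0.
At the optimum only scrap grade C is positive (ferrosilicon = 0). The carbon requirement is met with equality.
That vertex is x1 = 2.326.
Hence cost = 0.27·2.326 = €0.62802.

€0.628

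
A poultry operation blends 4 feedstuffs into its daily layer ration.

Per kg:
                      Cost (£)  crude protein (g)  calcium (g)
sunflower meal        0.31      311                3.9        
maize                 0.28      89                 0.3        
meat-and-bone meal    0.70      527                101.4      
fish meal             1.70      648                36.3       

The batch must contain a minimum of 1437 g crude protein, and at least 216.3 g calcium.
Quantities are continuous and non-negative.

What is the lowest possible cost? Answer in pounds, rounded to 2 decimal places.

£1.80

Let x1 = kg of sunflower meal, x2 = kg of maize, x3 = kg of meat-and-bone meal, x4 = kg of fish meal.
min 0.31x1 + 0.28x2 + 0.7x3 + 1.7x4 subject to:
  311x1 + 89x2 + 527x3 + 648x4 ≥ 1437   (crude protein)
  3.9x1 + 0.3x2 + 101.4x3 + 36.3x4 ≥ 216.3   (calcium)
  x1, x2, x3, x4 ≥ 0.
The cheapest feasible vertex uses only sunflower meal, meat-and-bone meal; maize, fish meal are not used. Binding constraints: crude protein and calcium.
That vertex is x1 = 1.076, x3 = 2.092.
Hence cost = 0.31·1.076 + 0.7·2.092 = £1.7980.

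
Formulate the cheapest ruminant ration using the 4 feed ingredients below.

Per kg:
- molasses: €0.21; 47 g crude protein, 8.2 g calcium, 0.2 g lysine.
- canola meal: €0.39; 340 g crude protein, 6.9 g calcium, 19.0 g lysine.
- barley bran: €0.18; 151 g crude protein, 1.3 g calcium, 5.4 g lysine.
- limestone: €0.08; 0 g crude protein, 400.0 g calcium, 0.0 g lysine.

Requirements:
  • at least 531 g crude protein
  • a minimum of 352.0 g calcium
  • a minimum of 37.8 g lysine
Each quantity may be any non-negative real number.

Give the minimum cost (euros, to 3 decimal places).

€0.844

Let x1 = kg of molasses, x2 = kg of canola meal, x3 = kg of barley bran, x4 = kg of limestone.
Minimise 0.21x1 + 0.39x2 + 0.18x3 + 0.08x4 subject to:
  47x1 + 340x2 + 151x3 ≥ 531   (crude protein)
  8.2x1 + 6.9x2 + 1.3x3 + 400x4 ≥ 352   (calcium)
  0.2x1 + 19x2 + 5.4x3 ≥ 37.8   (lysine)
  x1, x2, x3, x4 ≥ 0.
The optimal basis is {canola meal, limestone}; molasses, barley bran drop out. Binding constraints: calcium and lysine.
So canola meal = 1.9895 kg, limestone = 0.84568 kg.
Hence cost = 0.39·1.9895 + 0.08·0.84568 = €0.84356.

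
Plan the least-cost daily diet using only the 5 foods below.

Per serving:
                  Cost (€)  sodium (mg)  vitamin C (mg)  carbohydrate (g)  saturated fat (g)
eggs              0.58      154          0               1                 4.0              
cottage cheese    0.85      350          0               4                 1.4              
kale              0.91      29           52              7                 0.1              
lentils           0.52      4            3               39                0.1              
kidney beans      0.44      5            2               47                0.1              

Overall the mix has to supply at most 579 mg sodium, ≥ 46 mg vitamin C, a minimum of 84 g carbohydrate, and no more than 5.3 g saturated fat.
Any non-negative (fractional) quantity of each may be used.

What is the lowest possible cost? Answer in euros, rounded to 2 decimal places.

€1.48

This is a linear program. Let x1 = servings of eggs, x2 = servings of cottage cheese, x3 = servings of kale, x4 = servings of lentils, x5 = servings of kidney beans.
Minimise 0.58x1 + 0.85x2 + 0.91x3 + 0.52x4 + 0.44x5 with:
  154x1 + 350x2 + 29x3 + 4x4 + 5x5 ≤ 579   (sodium)
  52x3 + 3x4 + 2x5 ≥ 46   (vitamin C)
  1x1 + 4x2 + 7x3 + 39x4 + 47x5 ≥ 84   (carbohydrate)
  4x1 + 1.4x2 + 0.1x3 + 0.1x4 + 0.1x5 ≤ 5.3   (saturated fat)
  x1, x2, x3, x4, x5 ≥ 0.
The minimum-cost mix takes nothing from eggs, cottage cheese, lentils — only kale, kidney beans. There the vitamin C and carbohydrate constraints are tight.
That vertex is x3 = 0.8206, x5 = 1.665.
Objective = 0.91·0.8206 + 0.44·1.665 = 1.4793.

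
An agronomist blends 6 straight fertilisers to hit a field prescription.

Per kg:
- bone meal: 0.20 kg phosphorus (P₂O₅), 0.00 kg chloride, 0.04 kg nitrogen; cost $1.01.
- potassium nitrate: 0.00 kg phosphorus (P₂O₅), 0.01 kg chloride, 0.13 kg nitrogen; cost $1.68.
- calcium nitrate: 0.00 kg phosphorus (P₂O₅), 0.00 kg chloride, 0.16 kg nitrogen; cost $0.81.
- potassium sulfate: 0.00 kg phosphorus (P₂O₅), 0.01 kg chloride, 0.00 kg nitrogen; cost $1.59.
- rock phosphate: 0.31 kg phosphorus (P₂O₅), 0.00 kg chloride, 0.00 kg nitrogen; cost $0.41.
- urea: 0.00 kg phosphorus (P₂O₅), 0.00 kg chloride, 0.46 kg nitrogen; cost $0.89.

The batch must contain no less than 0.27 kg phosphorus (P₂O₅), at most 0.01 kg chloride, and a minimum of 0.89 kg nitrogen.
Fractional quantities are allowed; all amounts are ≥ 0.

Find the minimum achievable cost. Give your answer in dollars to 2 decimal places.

This is a linear program. Let x1 = kg of bone meal, x2 = kg of potassium nitrate, x3 = kg of calcium nitrate, x4 = kg of potassium sulfate, x5 = kg of rock phosphate, x6 = kg of urea.
Minimise 1.01x1 + 1.68x2 + 0.81x3 + 1.59x4 + 0.41x5 + 0.89x6 s.t.:
  0.2x1 + 0.31x5 ≥ 0.27   (phosphorus (P₂O₅))
  0.01x2 + 0.01x4 ≤ 0.01   (chloride)
  0.04x1 + 0.13x2 + 0.16x3 + 0.46x6 ≥ 0.89   (nitrogen)
  x1, x2, x3, x4, x5, x6 ≥ 0.
At the optimum only rock phosphate, urea are positive (bone meal, potassium nitrate, calcium nitrate, potassium sulfate = 0). Binding constraints: phosphorus (P₂O₅) and nitrogen.
Optimal quantities: rock phosphate = 0.871 kg, urea = 1.935 kg.
Total cost: 0.41·0.871 + 0.89·1.935 = 2.0793.

$2.08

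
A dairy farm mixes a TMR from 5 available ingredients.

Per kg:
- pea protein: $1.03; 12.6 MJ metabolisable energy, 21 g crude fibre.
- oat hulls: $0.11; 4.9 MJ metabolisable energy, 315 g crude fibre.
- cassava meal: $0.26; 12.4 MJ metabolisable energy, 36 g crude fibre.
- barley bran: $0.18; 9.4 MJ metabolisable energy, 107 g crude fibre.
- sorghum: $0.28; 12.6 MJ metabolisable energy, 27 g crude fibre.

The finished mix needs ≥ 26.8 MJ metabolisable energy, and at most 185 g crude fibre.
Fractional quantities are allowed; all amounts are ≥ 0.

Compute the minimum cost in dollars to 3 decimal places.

Let x1 = kg of pea protein, x2 = kg of oat hulls, x3 = kg of cassava meal, x4 = kg of barley bran, x5 = kg of sorghum.
Minimize 1.03x1 + 0.11x2 + 0.26x3 + 0.18x4 + 0.28x5 s.t.:
  12.6x1 + 4.9x2 + 12.4x3 + 9.4x4 + 12.6x5 ≥ 26.8   (metabolisable energy)
  21x1 + 315x2 + 36x3 + 107x4 + 27x5 ≤ 185   (crude fibre)
  x1, x2, x3, x4, x5 ≥ 0.
The minimum-cost mix takes nothing from pea protein, oat hulls, sorghum — only cassava meal, barley bran. Binding constraints: metabolisable energy and crude fibre.
Optimal quantities: cassava meal = 1.142 kg, barley bran = 1.345 kg.
Objective = 0.26·1.142 + 0.18·1.345 = 0.53902.

$0.539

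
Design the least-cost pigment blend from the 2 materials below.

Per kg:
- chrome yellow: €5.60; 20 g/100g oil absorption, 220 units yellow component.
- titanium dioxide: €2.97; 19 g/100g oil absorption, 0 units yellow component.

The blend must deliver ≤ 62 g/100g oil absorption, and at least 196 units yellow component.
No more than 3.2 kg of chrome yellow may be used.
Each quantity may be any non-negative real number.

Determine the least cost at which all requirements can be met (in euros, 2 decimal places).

Let x1 = kg of chrome yellow, x2 = kg of titanium dioxide.
Minimise 5.6x1 + 2.97x2 s.t.:
  20x1 + 19x2 ≤ 62   (oil absorption)
  220x1 ≥ 196   (yellow component)
  x1 ≤ 3.2
  x1, x2 ≥ 0.
The optimal basis is {chrome yellow}; titanium dioxide drops out. There the yellow component constraint is tight.
That vertex is x1 = 0.8909.
Cost = 5.6·0.8909 = 4.9890.

€4.99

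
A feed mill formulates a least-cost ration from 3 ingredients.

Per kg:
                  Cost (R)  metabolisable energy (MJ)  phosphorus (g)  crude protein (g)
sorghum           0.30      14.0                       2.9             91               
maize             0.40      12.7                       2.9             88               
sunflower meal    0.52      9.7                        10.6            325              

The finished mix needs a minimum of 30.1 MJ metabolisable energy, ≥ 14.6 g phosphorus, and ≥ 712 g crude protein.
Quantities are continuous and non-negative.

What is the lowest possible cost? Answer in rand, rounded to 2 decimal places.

R1.26

Set it up as a linear program. Let x1 = kg of sorghum, x2 = kg of maize, x3 = kg of sunflower meal.
Minimise 0.3x1 + 0.4x2 + 0.52x3 with:
  14x1 + 12.7x2 + 9.7x3 ≥ 30.1   (metabolisable energy)
  2.9x1 + 2.9x2 + 10.6x3 ≥ 14.6   (phosphorus)
  91x1 + 88x2 + 325x3 ≥ 712   (crude protein)
  x1, x2, x3 ≥ 0.
The optimal basis is {sorghum, sunflower meal}; maize drops out. The metabolisable energy and crude protein requirements are met with equality.
So sorghum = 0.7843 kg, sunflower meal = 1.971 kg.
Total cost: 0.3·0.7843 + 0.52·1.971 = 1.2602.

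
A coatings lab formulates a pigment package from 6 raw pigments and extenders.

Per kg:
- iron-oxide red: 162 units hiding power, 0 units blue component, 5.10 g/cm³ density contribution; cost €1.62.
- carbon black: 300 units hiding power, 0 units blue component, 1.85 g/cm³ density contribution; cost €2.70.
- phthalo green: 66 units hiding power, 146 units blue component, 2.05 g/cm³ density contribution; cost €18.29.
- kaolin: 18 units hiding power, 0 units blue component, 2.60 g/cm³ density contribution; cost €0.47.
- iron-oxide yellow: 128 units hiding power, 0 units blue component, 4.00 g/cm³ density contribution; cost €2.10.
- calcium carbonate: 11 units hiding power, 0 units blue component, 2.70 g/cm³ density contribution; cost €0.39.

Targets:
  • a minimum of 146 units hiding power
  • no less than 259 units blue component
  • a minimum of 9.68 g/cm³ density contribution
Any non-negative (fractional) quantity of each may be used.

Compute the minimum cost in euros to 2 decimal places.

Let x1 = kg of iron-oxide red, x2 = kg of carbon black, x3 = kg of phthalo green, x4 = kg of kaolin, x5 = kg of iron-oxide yellow, x6 = kg of calcium carbonate.
Minimise 1.62x1 + 2.7x2 + 18.29x3 + 0.47x4 + 2.1x5 + 0.39x6 s.t.:
  162x1 + 300x2 + 66x3 + 18x4 + 128x5 + 11x6 ≥ 146   (hiding power)
  146x3 ≥ 259   (blue component)
  5.1x1 + 1.85x2 + 2.05x3 + 2.6x4 + 4x5 + 2.7x6 ≥ 9.68   (density contribution)
  x1, x2, x3, x4, x5, x6 ≥ 0.
At the optimum only iron-oxide red, phthalo green, calcium carbonate are positive (carbon black, kaolin, iron-oxide yellow = 0). The hiding power, blue component, density contribution requirements are met with equality.
Solving gives x1 = 0.03043, x3 = 1.774, x6 = 2.181.
Hence cost = 1.62·0.03043 + 18.29·1.774 + 0.39·2.181 = €33.3463.

€33.35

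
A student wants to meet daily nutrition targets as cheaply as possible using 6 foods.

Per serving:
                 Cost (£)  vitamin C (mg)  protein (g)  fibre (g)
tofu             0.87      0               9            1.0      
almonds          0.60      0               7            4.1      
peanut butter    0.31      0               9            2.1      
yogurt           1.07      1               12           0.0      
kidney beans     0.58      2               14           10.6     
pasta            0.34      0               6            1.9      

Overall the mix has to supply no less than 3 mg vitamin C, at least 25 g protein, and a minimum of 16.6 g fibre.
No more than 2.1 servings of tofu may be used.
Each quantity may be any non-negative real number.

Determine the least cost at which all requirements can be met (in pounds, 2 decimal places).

Let x1 = servings of tofu, x2 = servings of almonds, x3 = servings of peanut butter, x4 = servings of yogurt, x5 = servings of kidney beans, x6 = servings of pasta.
min 0.87x1 + 0.6x2 + 0.31x3 + 1.07x4 + 0.58x5 + 0.34x6 with:
  1x4 + 2x5 ≥ 3   (vitamin C)
  9x1 + 7x2 + 9x3 + 12x4 + 14x5 + 6x6 ≥ 25   (protein)
  1x1 + 4.1x2 + 2.1x3 + 10.6x5 + 1.9x6 ≥ 16.6   (fibre)
  x1 ≤ 2.1
  x1, x2, x3, x4, x5, x6 ≥ 0.
The cheapest feasible vertex uses only peanut butter, kidney beans; tofu, almonds, yogurt, pasta are not used. There the vitamin C and protein constraints are tight.
So peanut butter = 0.4444 servings, kidney beans = 1.5 servings.
Total cost: 0.31·0.4444 + 0.58·1.5 = 1.0078.

£1.01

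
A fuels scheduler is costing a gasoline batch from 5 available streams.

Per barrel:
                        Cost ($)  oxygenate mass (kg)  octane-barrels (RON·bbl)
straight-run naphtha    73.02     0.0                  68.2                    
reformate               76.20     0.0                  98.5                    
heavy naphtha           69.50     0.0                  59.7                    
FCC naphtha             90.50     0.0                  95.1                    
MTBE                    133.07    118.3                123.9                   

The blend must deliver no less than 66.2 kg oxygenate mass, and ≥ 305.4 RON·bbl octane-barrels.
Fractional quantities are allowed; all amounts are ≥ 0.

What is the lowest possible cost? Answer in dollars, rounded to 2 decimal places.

$257.09

Set it up as a linear program. Let x1 = barrels of straight-run naphtha, x2 = barrels of reformate, x3 = barrels of heavy naphtha, x4 = barrels of FCC naphtha, x5 = barrels of MTBE.
Minimise 73.02x1 + 76.2x2 + 69.5x3 + 90.5x4 + 133.07x5 with:
  118.3x5 ≥ 66.2   (oxygenate mass)
  68.2x1 + 98.5x2 + 59.7x3 + 95.1x4 + 123.9x5 ≥ 305.4   (octane-barrels)
  x1, x2, x3, x4, x5 ≥ 0.
The optimal basis is {reformate, MTBE}; straight-run naphtha, heavy naphtha, FCC naphtha drop out. Binding constraints: oxygenate mass and octane-barrels.
So reformate = 2.3966 barrels, MTBE = 0.55959 barrels.
Total cost: 76.2·2.3966 + 133.07·0.55959 = 257.0856.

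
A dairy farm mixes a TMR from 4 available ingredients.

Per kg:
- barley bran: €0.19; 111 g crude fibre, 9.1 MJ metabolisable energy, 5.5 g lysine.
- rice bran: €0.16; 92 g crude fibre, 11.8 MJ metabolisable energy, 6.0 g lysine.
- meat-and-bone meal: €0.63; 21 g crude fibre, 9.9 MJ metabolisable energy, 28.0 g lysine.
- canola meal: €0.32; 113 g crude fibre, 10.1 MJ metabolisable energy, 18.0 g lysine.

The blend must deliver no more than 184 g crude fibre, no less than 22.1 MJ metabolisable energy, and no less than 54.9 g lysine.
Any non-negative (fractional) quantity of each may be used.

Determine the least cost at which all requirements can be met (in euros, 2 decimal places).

€1.11

This is a linear program. Let x1 = kg of barley bran, x2 = kg of rice bran, x3 = kg of meat-and-bone meal, x4 = kg of canola meal.
min 0.19x1 + 0.16x2 + 0.63x3 + 0.32x4 with:
  111x1 + 92x2 + 21x3 + 113x4 ≤ 184   (crude fibre)
  9.1x1 + 11.8x2 + 9.9x3 + 10.1x4 ≥ 22.1   (metabolisable energy)
  5.5x1 + 6x2 + 28x3 + 18x4 ≥ 54.9   (lysine)
  x1, x2, x3, x4 ≥ 0.
The cheapest feasible vertex uses only meat-and-bone meal, canola meal; barley bran, rice bran are not used. Binding constraints: crude fibre and lysine.
That vertex is x3 = 1.038, x4 = 1.435.
Objective = 0.63·1.038 + 0.32·1.435 = 1.1131.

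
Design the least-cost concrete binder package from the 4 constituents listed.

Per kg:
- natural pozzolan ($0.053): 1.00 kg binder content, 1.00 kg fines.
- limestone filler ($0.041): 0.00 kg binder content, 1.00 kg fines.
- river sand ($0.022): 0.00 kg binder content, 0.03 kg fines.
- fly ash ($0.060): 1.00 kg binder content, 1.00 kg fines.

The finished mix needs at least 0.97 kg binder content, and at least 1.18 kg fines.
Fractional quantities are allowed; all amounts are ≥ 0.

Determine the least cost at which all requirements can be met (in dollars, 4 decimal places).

Let x1 = kg of natural pozzolan, x2 = kg of limestone filler, x3 = kg of river sand, x4 = kg of fly ash.
min 0.053x1 + 0.041x2 + 0.022x3 + 0.06x4 subject to:
  1x1 + 1x4 ≥ 0.97   (binder content)
  1x1 + 1x2 + 0.03x3 + 1x4 ≥ 1.18   (fines)
  x1, x2, x3, x4 ≥ 0.
The optimal basis is {natural pozzolan, limestone filler}; river sand, fly ash drop out. Binding constraints: binder content and fines.
Solving gives x1 = 0.97, x2 = 0.21.
Total cost: 0.053·0.97 + 0.041·0.21 = 0.060020.

$0.0600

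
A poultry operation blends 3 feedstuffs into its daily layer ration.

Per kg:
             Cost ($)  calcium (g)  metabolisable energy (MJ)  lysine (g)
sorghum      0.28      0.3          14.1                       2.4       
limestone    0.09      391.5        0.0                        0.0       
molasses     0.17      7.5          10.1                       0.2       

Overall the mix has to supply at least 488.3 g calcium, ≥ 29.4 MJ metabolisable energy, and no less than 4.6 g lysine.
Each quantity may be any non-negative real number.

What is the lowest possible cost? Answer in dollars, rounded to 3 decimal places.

$0.687

Let x1 = kg of sorghum, x2 = kg of limestone, x3 = kg of molasses.
min 0.28x1 + 0.09x2 + 0.17x3 subject to:
  0.3x1 + 391.5x2 + 7.5x3 ≥ 488.3   (calcium)
  14.1x1 + 10.1x3 ≥ 29.4   (metabolisable energy)
  2.4x1 + 0.2x3 ≥ 4.6   (lysine)
  x1, x2, x3 ≥ 0.
The optimal mix uses every input. Binding constraints: calcium, metabolisable energy, lysine.
Optimal quantities: sorghum = 1.894 kg, limestone = 1.241 kg, molasses = 0.2661 kg.
Cost = 0.28·1.894 + 0.09·1.241 + 0.17·0.2661 = 0.68725.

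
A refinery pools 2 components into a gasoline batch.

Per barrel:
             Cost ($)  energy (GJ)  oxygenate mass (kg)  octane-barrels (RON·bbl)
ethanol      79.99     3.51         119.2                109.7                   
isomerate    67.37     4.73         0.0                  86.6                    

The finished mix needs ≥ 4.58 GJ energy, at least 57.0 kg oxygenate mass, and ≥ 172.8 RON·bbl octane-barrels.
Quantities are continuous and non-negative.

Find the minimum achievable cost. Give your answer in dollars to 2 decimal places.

Treat it as an LP. Let x1 = barrels of ethanol, x2 = barrels of isomerate.
min 79.99x1 + 67.37x2 with:
  3.51x1 + 4.73x2 ≥ 4.58   (energy)
  119.2x1 ≥ 57   (oxygenate mass)
  109.7x1 + 86.6x2 ≥ 172.8   (octane-barrels)
  x1, x2 ≥ 0.
At the optimum only ethanol is positive (isomerate = 0). The octane-barrels requirement is met with equality.
So ethanol = 1.5752 barrels.
Cost = 79.99·1.5752 = 126.0002.

$126.00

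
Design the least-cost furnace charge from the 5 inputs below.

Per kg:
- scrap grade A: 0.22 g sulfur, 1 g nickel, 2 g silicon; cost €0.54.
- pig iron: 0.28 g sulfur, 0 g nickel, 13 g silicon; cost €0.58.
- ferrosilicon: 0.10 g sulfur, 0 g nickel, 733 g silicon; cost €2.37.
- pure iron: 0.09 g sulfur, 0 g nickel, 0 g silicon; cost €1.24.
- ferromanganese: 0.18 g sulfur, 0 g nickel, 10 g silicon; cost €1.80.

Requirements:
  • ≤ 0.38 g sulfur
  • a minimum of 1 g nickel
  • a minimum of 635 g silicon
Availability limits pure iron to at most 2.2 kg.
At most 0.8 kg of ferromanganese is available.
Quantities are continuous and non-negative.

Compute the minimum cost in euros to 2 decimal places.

This is a linear program. Let x1 = kg of scrap grade A, x2 = kg of pig iron, x3 = kg of ferrosilicon, x4 = kg of pure iron, x5 = kg of ferromanganese.
Minimize 0.54x1 + 0.58x2 + 2.37x3 + 1.24x4 + 1.8x5 s.t.:
  0.22x1 + 0.28x2 + 0.1x3 + 0.09x4 + 0.18x5 ≤ 0.38   (sulfur)
  1x1 ≥ 1   (nickel)
  2x1 + 13x2 + 733x3 + 10x5 ≥ 635   (silicon)
  x4 ≤ 2.2
  x5 ≤ 0.8
  x1, x2, x3, x4, x5 ≥ 0.
The cheapest feasible vertex uses only scrap grade A, ferrosilicon; pig iron, pure iron, ferromanganese are not used. There the nickel and silicon constraints are tight.
That vertex is x1 = 1, x3 = 0.8636.
Hence cost = 0.54·1 + 2.37·0.8636 = €2.5867.

€2.59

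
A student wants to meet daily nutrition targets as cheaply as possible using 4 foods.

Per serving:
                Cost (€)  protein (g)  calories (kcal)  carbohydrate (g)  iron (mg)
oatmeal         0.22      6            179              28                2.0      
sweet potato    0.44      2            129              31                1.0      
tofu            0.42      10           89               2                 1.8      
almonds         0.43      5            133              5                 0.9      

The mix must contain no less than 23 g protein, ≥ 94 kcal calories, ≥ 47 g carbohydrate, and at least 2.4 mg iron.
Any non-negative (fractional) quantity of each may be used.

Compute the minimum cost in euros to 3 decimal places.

€0.843

Treat it as an LP. Let x1 = servings of oatmeal, x2 = servings of sweet potato, x3 = servings of tofu, x4 = servings of almonds.
min 0.22x1 + 0.44x2 + 0.42x3 + 0.43x4 s.t.:
  6x1 + 2x2 + 10x3 + 5x4 ≥ 23   (protein)
  179x1 + 129x2 + 89x3 + 133x4 ≥ 94   (calories)
  28x1 + 31x2 + 2x3 + 5x4 ≥ 47   (carbohydrate)
  2x1 + 1x2 + 1.8x3 + 0.9x4 ≥ 2.4   (iron)
  x1, x2, x3, x4 ≥ 0.
The cheapest feasible vertex uses only oatmeal; sweet potato, tofu, almonds are not used. Binding constraint: protein.
Optimal quantities: oatmeal = 3.833 servings.
Objective = 0.22·3.833 = 0.84326.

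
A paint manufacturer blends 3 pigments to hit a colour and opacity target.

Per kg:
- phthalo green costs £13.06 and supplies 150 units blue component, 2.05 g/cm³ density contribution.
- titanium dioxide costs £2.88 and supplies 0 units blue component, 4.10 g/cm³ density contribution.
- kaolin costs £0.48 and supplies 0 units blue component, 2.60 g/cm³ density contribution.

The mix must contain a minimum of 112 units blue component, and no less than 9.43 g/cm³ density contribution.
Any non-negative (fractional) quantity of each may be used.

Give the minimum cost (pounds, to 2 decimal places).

£11.21

Let x1 = kg of phthalo green, x2 = kg of titanium dioxide, x3 = kg of kaolin.
Minimise 13.06x1 + 2.88x2 + 0.48x3 with:
  150x1 ≥ 112   (blue component)
  2.05x1 + 4.1x2 + 2.6x3 ≥ 9.43   (density contribution)
  x1, x2, x3 ≥ 0.
At the optimum only phthalo green, kaolin are positive (titanium dioxide = 0). The blue component and density contribution requirements are met with equality.
So phthalo green = 0.7467 kg, kaolin = 3.038 kg.
Total cost: 13.06·0.7467 + 0.48·3.038 = 11.2101.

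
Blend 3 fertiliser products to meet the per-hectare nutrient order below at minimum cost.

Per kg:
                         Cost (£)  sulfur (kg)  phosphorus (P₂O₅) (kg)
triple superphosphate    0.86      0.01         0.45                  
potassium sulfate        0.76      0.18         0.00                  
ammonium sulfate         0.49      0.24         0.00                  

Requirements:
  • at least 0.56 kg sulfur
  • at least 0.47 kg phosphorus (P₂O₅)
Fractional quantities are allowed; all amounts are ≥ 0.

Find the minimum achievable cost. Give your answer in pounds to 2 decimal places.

Let x1 = kg of triple superphosphate, x2 = kg of potassium sulfate, x3 = kg of ammonium sulfate.
Minimise 0.86x1 + 0.76x2 + 0.49x3 subject to:
  0.01x1 + 0.18x2 + 0.24x3 ≥ 0.56   (sulfur)
  0.45x1 ≥ 0.47   (phosphorus (P₂O₅))
  x1, x2, x3 ≥ 0.
The cheapest feasible vertex uses only triple superphosphate, ammonium sulfate; potassium sulfate is not used. There the sulfur and phosphorus (P₂O₅) constraints are tight.
Solving gives x1 = 1.044, x3 = 2.29.
Cost = 0.86·1.044 + 0.49·2.29 = 2.0199.

£2.02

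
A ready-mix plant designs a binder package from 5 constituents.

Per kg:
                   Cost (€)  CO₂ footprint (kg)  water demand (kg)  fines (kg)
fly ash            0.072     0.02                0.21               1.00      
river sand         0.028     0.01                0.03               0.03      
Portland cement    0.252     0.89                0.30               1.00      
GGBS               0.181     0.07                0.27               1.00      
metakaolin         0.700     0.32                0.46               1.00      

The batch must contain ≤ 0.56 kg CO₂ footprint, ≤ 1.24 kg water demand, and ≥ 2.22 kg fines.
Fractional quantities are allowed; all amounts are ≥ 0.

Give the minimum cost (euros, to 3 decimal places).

Let x1 = kg of fly ash, x2 = kg of river sand, x3 = kg of Portland cement, x4 = kg of GGBS, x5 = kg of metakaolin.
Minimize 0.072x1 + 0.028x2 + 0.252x3 + 0.181x4 + 0.7x5 s.t.:
  0.02x1 + 0.01x2 + 0.89x3 + 0.07x4 + 0.32x5 ≤ 0.56   (CO₂ footprint)
  0.21x1 + 0.03x2 + 0.3x3 + 0.27x4 + 0.46x5 ≤ 1.24   (water demand)
  1x1 + 0.03x2 + 1x3 + 1x4 + 1x5 ≥ 2.22   (fines)
  x1, x2, x3, x4, x5 ≥ 0.
The cheapest feasible vertex uses only fly ash; river sand, Portland cement, GGBS, metakaolin are not used. Binding constraint: fines.
That vertex is x1 = 2.22.
Cost = 0.072·2.22 = 0.15984.

€0.160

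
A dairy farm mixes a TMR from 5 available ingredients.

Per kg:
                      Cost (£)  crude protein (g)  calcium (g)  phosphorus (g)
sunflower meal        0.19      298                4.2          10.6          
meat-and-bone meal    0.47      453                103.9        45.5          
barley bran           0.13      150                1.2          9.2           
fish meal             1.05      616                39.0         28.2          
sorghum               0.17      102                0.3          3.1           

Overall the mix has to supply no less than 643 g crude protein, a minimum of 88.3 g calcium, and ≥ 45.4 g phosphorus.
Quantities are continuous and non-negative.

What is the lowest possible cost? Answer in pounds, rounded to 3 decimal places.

Let x1 = kg of sunflower meal, x2 = kg of meat-and-bone meal, x3 = kg of barley bran, x4 = kg of fish meal, x5 = kg of sorghum.
Minimize 0.19x1 + 0.47x2 + 0.13x3 + 1.05x4 + 0.17x5 with:
  298x1 + 453x2 + 150x3 + 616x4 + 102x5 ≥ 643   (crude protein)
  4.2x1 + 103.9x2 + 1.2x3 + 39x4 + 0.3x5 ≥ 88.3   (calcium)
  10.6x1 + 45.5x2 + 9.2x3 + 28.2x4 + 3.1x5 ≥ 45.4   (phosphorus)
  x1, x2, x3, x4, x5 ≥ 0.
The minimum-cost mix takes nothing from barley bran, fish meal, sorghum — only sunflower meal, meat-and-bone meal. Binding constraints: crude protein and calcium.
That vertex is x1 = 0.9225, x2 = 0.8126.
Total cost: 0.19·0.9225 + 0.47·0.8126 = 0.55720.

£0.557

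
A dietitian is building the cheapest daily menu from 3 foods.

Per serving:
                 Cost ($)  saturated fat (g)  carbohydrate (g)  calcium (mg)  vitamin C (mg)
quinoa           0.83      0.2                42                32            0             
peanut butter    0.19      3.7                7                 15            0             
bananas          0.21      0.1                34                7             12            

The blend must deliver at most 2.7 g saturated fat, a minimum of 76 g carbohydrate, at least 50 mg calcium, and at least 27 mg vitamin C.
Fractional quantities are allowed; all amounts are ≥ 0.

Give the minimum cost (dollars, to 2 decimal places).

$1.24

Set it up as a linear program. Let x1 = servings of quinoa, x2 = servings of peanut butter, x3 = servings of bananas.
Minimize 0.83x1 + 0.19x2 + 0.21x3 s.t.:
  0.2x1 + 3.7x2 + 0.1x3 ≤ 2.7   (saturated fat)
  42x1 + 7x2 + 34x3 ≥ 76   (carbohydrate)
  32x1 + 15x2 + 7x3 ≥ 50   (calcium)
  12x3 ≥ 27   (vitamin C)
  x1, x2, x3 ≥ 0.
The optimal mix uses every input. Binding constraints: saturated fat, calcium, vitamin C.
That vertex is x1 = 0.7764, x2 = 0.6269, x3 = 2.25.
Hence cost = 0.83·0.7764 + 0.19·0.6269 + 0.21·2.25 = $1.2360.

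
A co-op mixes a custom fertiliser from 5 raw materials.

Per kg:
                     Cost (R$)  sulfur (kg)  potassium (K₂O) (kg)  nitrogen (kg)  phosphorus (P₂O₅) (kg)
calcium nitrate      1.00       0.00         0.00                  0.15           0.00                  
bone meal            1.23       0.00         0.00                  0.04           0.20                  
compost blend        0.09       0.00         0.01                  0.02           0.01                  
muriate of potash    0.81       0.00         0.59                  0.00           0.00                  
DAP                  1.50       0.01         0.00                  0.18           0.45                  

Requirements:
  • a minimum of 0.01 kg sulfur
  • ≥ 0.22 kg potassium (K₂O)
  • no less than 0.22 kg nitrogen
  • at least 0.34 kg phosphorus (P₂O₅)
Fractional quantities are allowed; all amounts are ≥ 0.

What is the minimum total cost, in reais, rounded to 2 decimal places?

R$1.95

Let x1 = kg of calcium nitrate, x2 = kg of bone meal, x3 = kg of compost blend, x4 = kg of muriate of potash, x5 = kg of DAP.
Minimize 1x1 + 1.23x2 + 0.09x3 + 0.81x4 + 1.5x5 with:
  0.01x5 ≥ 0.01   (sulfur)
  0.01x3 + 0.59x4 ≥ 0.22   (potassium (K₂O))
  0.15x1 + 0.04x2 + 0.02x3 + 0.18x5 ≥ 0.22   (nitrogen)
  0.2x2 + 0.01x3 + 0.45x5 ≥ 0.34   (phosphorus (P₂O₅))
  x1, x2, x3, x4, x5 ≥ 0.
At the optimum only compost blend, muriate of potash, DAP are positive (calcium nitrate, bone meal = 0). The sulfur, potassium (K₂O), nitrogen requirements are met with equality.
So compost blend = 2 kg, muriate of potash = 0.339 kg, DAP = 1 kg.
Objective = 0.09·2 + 0.81·0.339 + 1.5·1 = 1.9546.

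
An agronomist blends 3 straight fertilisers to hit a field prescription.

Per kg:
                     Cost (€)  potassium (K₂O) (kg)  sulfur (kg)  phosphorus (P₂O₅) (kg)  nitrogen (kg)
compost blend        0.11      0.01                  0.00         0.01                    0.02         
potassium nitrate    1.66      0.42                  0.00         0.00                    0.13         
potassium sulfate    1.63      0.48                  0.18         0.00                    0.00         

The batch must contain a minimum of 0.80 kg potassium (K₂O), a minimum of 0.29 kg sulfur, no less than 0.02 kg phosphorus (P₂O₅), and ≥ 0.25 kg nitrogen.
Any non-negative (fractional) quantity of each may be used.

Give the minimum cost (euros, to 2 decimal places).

Let x1 = kg of compost blend, x2 = kg of potassium nitrate, x3 = kg of potassium sulfate.
Minimize 0.11x1 + 1.66x2 + 1.63x3 with:
  0.01x1 + 0.42x2 + 0.48x3 ≥ 0.8   (potassium (K₂O))
  0.18x3 ≥ 0.29   (sulfur)
  0.01x1 ≥ 0.02   (phosphorus (P₂O₅))
  0.02x1 + 0.13x2 ≥ 0.25   (nitrogen)
  x1, x2, x3 ≥ 0.
The minimum-cost mix takes nothing from potassium nitrate — only compost blend, potassium sulfate. Binding constraints: sulfur and nitrogen.
Solving gives x1 = 12.5, x3 = 1.611.
Cost = 0.11·12.5 + 1.63·1.611 = 4.0009.

€4.00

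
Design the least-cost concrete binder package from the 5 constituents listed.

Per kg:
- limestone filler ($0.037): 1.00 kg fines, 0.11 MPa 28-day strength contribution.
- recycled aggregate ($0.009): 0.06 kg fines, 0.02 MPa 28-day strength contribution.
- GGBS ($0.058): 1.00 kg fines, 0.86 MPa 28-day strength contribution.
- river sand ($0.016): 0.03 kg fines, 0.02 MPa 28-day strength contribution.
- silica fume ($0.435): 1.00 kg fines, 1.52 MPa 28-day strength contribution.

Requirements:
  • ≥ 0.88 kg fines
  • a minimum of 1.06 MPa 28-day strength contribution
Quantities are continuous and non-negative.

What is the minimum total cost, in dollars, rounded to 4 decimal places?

$0.0715

This is a linear program. Let x1 = kg of limestone filler, x2 = kg of recycled aggregate, x3 = kg of GGBS, x4 = kg of river sand, x5 = kg of silica fume.
min 0.037x1 + 0.009x2 + 0.058x3 + 0.016x4 + 0.435x5 s.t.:
  1x1 + 0.06x2 + 1x3 + 0.03x4 + 1x5 ≥ 0.88   (fines)
  0.11x1 + 0.02x2 + 0.86x3 + 0.02x4 + 1.52x5 ≥ 1.06   (28-day strength contribution)
  x1, x2, x3, x4, x5 ≥ 0.
At the optimum only GGBS is positive (limestone filler, recycled aggregate, river sand, silica fume = 0). The 28-day strength contribution requirement is met with equality.
So GGBS = 1.233 kg.
Objective = 0.058·1.233 = 0.071514.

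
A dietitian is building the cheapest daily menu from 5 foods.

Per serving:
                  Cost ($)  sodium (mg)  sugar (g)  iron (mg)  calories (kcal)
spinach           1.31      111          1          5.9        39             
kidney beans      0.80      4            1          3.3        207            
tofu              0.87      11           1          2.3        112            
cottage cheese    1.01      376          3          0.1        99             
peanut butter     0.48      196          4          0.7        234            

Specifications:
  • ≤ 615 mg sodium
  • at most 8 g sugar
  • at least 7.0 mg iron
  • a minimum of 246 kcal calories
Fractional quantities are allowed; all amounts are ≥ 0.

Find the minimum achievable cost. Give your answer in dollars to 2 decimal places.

$1.63

Set it up as a linear program. Let x1 = servings of spinach, x2 = servings of kidney beans, x3 = servings of tofu, x4 = servings of cottage cheese, x5 = servings of peanut butter.
Minimise 1.31x1 + 0.8x2 + 0.87x3 + 1.01x4 + 0.48x5 s.t.:
  111x1 + 4x2 + 11x3 + 376x4 + 196x5 ≤ 615   (sodium)
  1x1 + 1x2 + 1x3 + 3x4 + 4x5 ≤ 8   (sugar)
  5.9x1 + 3.3x2 + 2.3x3 + 0.1x4 + 0.7x5 ≥ 7   (iron)
  39x1 + 207x2 + 112x3 + 99x4 + 234x5 ≥ 246   (calories)
  x1, x2, x3, x4, x5 ≥ 0.
The optimal basis is {spinach, kidney beans}; tofu, cottage cheese, peanut butter drop out. Binding constraints: iron and calories.
Solving gives x1 = 0.5832, x2 = 1.079.
Hence cost = 1.31·0.5832 + 0.8·1.079 = $1.6272.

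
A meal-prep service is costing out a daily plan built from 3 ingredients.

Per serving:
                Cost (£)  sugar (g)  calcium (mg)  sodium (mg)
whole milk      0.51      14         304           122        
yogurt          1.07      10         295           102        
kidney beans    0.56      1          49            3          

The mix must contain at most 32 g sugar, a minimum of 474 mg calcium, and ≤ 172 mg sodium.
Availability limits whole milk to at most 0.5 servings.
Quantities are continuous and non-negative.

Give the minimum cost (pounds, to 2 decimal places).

£1.43

Let x1 = servings of whole milk, x2 = servings of yogurt, x3 = servings of kidney beans.
Minimize 0.51x1 + 1.07x2 + 0.56x3 subject to:
  14x1 + 10x2 + 1x3 ≤ 32   (sugar)
  304x1 + 295x2 + 49x3 ≥ 474   (calcium)
  122x1 + 102x2 + 3x3 ≤ 172   (sodium)
  x1 ≤ 0.5
  x1, x2, x3 ≥ 0.
All 3 inputs are positive at the optimum. The calcium, sodium, the whole milk cap requirements are met with equality.
Optimal quantities: whole milk = 0.5 servings, yogurt = 1.088 servings, kidney beans = 0.02407 servings.
Total cost: 0.51·0.5 + 1.07·1.088 + 0.56·0.02407 = 1.4326.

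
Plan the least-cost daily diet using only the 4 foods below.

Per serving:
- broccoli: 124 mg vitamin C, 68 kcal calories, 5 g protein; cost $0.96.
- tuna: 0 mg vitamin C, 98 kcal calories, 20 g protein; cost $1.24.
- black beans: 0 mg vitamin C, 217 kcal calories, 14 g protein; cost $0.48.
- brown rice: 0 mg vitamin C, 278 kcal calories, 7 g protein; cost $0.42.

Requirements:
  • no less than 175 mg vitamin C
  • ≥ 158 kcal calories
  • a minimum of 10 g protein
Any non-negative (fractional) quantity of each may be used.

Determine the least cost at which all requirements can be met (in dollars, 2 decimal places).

$1.47

This is a linear program. Let x1 = servings of broccoli, x2 = servings of tuna, x3 = servings of black beans, x4 = servings of brown rice.
min 0.96x1 + 1.24x2 + 0.48x3 + 0.42x4 with:
  124x1 ≥ 175   (vitamin C)
  68x1 + 98x2 + 217x3 + 278x4 ≥ 158   (calories)
  5x1 + 20x2 + 14x3 + 7x4 ≥ 10   (protein)
  x1, x2, x3, x4 ≥ 0.
The cheapest feasible vertex uses only broccoli, black beans, brown rice; tuna is not used. The vitamin C, calories, protein requirements are met with equality.
Optimal quantities: broccoli = 1.411 servings, black beans = 0.1619 servings, brown rice = 0.0968 servings.
Objective = 0.96·1.411 + 0.48·0.1619 + 0.42·0.0968 = 1.4729.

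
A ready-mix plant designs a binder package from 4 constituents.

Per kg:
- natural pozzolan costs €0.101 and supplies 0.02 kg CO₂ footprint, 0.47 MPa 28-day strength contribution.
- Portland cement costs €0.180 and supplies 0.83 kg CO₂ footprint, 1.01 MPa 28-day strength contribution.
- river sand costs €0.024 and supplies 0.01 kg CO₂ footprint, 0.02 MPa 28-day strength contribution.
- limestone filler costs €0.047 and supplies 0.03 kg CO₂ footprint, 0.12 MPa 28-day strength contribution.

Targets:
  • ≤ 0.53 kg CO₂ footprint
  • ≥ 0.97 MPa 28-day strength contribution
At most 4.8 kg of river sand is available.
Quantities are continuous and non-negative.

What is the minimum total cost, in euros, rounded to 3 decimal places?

€0.185

Let x1 = kg of natural pozzolan, x2 = kg of Portland cement, x3 = kg of river sand, x4 = kg of limestone filler.
Minimize 0.101x1 + 0.18x2 + 0.024x3 + 0.047x4 subject to:
  0.02x1 + 0.83x2 + 0.01x3 + 0.03x4 ≤ 0.53   (CO₂ footprint)
  0.47x1 + 1.01x2 + 0.02x3 + 0.12x4 ≥ 0.97   (28-day strength contribution)
  x3 ≤ 4.8
  x1, x2, x3, x4 ≥ 0.
The minimum-cost mix takes nothing from river sand, limestone filler — only natural pozzolan, Portland cement. The CO₂ footprint and 28-day strength contribution requirements are met with equality.
Solving gives x1 = 0.7294, x2 = 0.621.
Hence cost = 0.101·0.7294 + 0.18·0.621 = €0.18545.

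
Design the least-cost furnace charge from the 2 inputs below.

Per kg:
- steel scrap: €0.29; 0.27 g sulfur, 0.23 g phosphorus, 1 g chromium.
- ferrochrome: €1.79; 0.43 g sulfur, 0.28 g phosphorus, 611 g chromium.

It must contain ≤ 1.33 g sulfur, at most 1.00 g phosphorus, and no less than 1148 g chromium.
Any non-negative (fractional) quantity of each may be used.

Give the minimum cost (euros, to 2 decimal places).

€3.36

This is a linear program. Let x1 = kg of steel scrap, x2 = kg of ferrochrome.
min 0.29x1 + 1.79x2 with:
  0.27x1 + 0.43x2 ≤ 1.33   (sulfur)
  0.23x1 + 0.28x2 ≤ 1   (phosphorus)
  1x1 + 611x2 ≥ 1148   (chromium)
  x1, x2 ≥ 0.
The minimum-cost mix takes nothing from steel scrap — only ferrochrome. The chromium requirement is met with equality.
That vertex is x2 = 1.879.
Objective = 1.79·1.879 = 3.3634.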